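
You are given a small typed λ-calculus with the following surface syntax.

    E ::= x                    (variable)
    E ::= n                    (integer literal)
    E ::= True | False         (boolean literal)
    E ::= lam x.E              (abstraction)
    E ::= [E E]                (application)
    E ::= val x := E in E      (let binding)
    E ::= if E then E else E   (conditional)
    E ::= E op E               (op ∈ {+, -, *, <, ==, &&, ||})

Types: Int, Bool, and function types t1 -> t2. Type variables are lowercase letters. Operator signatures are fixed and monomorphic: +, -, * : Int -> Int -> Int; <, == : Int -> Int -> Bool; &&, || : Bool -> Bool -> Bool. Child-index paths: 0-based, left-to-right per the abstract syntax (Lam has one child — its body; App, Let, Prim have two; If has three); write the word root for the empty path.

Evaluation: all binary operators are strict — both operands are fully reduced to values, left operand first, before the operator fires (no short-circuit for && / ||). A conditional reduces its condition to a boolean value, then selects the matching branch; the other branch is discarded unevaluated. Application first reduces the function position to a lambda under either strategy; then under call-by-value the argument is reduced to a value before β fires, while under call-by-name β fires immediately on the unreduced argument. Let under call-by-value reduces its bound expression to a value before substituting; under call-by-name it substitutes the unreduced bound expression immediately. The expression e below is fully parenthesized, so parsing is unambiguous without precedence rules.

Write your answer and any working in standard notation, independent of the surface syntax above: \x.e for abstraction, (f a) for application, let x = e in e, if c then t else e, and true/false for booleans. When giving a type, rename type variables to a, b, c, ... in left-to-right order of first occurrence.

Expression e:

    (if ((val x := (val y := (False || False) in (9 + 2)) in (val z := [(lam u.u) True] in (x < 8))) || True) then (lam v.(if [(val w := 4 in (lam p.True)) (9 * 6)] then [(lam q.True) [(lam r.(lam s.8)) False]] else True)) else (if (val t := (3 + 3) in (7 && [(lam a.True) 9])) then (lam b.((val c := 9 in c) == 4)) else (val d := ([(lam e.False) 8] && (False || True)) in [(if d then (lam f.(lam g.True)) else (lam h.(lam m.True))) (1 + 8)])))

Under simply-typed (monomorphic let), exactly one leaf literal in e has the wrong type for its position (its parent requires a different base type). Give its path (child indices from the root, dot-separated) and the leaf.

Answer: 2.0.1.0 : 7

Trace:
  unify Bool ~ Bool
  unify Bool ~ Bool
let y : Bool
  unify Int ~ Int
  unify Int ~ Int
let x : Int
u : a
\u._ : a -> a
  unify a -> a ~ Bool -> b
  unify a ~ Bool
  unify Bool ~ b
_ _ : Bool
let z : Bool
x : Int
  unify Int ~ Int
  unify Int ~ Int
  unify Bool ~ Bool
  unify Bool ~ Bool
  unify Bool ~ Bool
let w : Int
\p._ : d -> Bool
  unify Int ~ Int
  unify Int ~ Int
  unify d -> Bool ~ Int -> e
  unify d ~ Int
  unify Bool ~ e
_ _ : Bool
  unify Bool ~ Bool
\q._ : f -> Bool
\s._ : h -> Int
\r._ : g -> h -> Int
  unify g -> h -> Int ~ Bool -> i
  unify g ~ Bool
  unify h -> Int ~ i
_ _ : h -> Int
  unify f -> Bool ~ (h -> Int) -> j
  unify f ~ h -> Int
  unify Bool ~ j
_ _ : Bool
  unify Bool ~ Bool
\v._ : c -> Bool
  unify Int ~ Int
  unify Int ~ Int
let t : Int
  unify Int ~ Bool
  FAIL: mismatch Int ~ Bool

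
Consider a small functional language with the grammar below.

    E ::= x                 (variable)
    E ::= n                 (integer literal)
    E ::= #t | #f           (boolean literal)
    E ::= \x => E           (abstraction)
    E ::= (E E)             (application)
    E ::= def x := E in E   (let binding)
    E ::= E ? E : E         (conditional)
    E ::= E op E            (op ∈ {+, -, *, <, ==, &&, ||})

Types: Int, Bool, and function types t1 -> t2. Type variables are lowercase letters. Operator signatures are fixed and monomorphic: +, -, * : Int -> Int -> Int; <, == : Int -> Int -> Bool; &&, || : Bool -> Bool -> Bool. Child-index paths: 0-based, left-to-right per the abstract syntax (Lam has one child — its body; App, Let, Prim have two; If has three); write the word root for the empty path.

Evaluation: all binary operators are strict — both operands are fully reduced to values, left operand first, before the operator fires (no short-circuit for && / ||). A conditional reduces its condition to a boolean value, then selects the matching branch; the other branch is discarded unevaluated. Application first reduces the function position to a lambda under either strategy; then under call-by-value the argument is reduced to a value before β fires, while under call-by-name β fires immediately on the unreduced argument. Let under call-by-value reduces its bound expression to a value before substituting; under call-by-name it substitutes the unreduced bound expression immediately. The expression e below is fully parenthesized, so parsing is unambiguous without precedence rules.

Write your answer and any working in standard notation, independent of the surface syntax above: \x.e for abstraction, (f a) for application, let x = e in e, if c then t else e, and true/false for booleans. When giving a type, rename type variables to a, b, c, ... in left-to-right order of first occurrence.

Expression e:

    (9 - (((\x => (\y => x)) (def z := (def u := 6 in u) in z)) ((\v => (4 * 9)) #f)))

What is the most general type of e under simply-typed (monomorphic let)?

Answer: Int

Derivation:
  unify Int ~ Int
x : a
\y._ : b -> a
\x._ : a -> b -> a
let u : Int
u : Int
let z : Int
z : Int
  unify a -> b -> a ~ Int -> c
  unify a ~ Int
  unify b -> Int ~ c
_ _ : b -> Int
  unify Int ~ Int
  unify Int ~ Int
\v._ : d -> Int
  unify d -> Int ~ Bool -> e
  unify d ~ Bool
  unify Int ~ e
_ _ : Int
  unify b -> Int ~ Int -> f
  unify b ~ Int
  unify Int ~ f
_ _ : Int
  unify Int ~ Int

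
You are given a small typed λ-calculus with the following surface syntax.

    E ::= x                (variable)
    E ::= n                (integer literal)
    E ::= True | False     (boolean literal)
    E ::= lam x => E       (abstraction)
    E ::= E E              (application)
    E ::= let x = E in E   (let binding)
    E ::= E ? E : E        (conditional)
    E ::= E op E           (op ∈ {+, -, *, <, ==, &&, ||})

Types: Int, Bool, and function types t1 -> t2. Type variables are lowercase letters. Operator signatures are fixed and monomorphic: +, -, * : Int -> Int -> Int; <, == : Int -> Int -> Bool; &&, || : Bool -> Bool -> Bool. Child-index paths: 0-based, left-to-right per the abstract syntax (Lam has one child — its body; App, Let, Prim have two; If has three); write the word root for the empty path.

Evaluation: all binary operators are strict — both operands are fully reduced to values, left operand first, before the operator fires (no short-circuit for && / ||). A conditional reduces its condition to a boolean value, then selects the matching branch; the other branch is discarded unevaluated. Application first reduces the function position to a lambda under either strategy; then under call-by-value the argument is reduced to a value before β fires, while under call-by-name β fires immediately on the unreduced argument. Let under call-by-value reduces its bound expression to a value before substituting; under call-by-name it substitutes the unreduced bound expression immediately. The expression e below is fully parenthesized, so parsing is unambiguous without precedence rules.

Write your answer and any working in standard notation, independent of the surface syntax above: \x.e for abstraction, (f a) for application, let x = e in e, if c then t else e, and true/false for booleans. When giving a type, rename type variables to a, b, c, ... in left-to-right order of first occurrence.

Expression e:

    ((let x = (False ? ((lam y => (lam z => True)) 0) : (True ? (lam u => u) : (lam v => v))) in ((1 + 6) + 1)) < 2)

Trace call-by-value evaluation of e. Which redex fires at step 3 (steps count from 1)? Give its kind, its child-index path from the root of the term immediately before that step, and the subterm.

Answer: let at 0 : (let x = (\u.u) in ((1 + 6) + 1))

Trace:
step 0: ((let x = (if false then ((\y.(\z.true)) 0) else (if true then (\u.u) else (\v.v))) in ((1 + 6) + 1)) < 2)
step 1: [if@0.0] ((let x = (if true then (\u.u) else (\v.v)) in ((1 + 6) + 1)) < 2)
step 2: [if@0.0] ((let x = (\u.u) in ((1 + 6) + 1)) < 2)
step 3: [let@0] (((1 + 6) + 1) < 2)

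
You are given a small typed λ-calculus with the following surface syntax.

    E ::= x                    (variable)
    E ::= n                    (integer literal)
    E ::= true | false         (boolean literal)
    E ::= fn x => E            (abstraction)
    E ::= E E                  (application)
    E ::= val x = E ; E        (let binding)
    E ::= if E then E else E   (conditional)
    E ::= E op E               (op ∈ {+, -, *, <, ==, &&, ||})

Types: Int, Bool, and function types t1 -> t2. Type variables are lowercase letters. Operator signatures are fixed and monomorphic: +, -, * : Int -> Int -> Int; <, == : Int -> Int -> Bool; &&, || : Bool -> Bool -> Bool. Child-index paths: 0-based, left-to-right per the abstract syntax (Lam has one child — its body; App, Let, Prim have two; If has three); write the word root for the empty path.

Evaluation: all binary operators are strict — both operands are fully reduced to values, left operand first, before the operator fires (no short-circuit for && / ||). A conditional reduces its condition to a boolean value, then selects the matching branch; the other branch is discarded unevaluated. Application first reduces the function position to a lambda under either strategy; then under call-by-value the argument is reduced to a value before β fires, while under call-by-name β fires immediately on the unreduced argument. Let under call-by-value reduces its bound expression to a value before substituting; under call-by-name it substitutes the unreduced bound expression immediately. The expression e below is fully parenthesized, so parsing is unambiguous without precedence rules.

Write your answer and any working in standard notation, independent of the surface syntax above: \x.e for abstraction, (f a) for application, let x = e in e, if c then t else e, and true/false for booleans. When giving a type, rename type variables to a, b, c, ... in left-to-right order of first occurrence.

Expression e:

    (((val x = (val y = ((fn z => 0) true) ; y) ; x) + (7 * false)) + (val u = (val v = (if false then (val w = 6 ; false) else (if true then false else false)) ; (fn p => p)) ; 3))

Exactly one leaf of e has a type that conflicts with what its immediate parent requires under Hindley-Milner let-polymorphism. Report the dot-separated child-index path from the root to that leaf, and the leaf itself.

Answer: 0.1.1 : false

Working:
\z._ : a -> Int
  unify a -> Int ~ Bool -> b
  unify a ~ Bool
  unify Int ~ b
_ _ : Int
let y : Int
y : Int
let x : Int
x : Int
  unify Int ~ Int
  unify Int ~ Int
  unify Bool ~ Int
  FAIL: mismatch Bool ~ Int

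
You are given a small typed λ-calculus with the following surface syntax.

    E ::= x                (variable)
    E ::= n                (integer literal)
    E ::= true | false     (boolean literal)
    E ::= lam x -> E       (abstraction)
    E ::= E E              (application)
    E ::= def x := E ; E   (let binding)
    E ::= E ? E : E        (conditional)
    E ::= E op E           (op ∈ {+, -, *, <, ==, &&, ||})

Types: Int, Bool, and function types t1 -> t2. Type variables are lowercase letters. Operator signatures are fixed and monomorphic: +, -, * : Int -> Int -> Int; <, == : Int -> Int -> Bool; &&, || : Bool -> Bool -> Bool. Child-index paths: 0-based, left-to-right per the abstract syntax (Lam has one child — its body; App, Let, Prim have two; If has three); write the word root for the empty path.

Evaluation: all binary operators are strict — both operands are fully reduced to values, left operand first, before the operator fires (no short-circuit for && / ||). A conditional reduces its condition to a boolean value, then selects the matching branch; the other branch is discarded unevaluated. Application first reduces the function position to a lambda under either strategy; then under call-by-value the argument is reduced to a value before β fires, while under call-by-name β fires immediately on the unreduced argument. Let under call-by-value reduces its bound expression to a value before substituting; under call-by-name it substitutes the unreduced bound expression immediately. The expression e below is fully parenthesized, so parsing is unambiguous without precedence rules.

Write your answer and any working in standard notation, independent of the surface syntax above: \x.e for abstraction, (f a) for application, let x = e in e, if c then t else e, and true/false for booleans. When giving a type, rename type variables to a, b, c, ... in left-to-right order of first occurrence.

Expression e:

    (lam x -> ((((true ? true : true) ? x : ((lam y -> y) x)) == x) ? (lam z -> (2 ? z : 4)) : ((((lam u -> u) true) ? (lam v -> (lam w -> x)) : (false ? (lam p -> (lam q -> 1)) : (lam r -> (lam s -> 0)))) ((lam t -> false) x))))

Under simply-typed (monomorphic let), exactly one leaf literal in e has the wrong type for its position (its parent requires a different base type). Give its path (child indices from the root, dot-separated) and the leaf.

Working:
  unify Bool ~ Bool
  unify Bool ~ Bool
  unify Bool ~ Bool
x : a
y : b
\y._ : b -> b
x : a
  unify b -> b ~ a -> c
  unify b ~ a
  unify a ~ c
_ _ : c
  unify c ~ c
  unify c ~ Int
x : Int
  unify Int ~ Int
  unify Bool ~ Bool
  unify Int ~ Bool
  FAIL: mismatch Int ~ Bool

Answer: 0.1.0.0 : 2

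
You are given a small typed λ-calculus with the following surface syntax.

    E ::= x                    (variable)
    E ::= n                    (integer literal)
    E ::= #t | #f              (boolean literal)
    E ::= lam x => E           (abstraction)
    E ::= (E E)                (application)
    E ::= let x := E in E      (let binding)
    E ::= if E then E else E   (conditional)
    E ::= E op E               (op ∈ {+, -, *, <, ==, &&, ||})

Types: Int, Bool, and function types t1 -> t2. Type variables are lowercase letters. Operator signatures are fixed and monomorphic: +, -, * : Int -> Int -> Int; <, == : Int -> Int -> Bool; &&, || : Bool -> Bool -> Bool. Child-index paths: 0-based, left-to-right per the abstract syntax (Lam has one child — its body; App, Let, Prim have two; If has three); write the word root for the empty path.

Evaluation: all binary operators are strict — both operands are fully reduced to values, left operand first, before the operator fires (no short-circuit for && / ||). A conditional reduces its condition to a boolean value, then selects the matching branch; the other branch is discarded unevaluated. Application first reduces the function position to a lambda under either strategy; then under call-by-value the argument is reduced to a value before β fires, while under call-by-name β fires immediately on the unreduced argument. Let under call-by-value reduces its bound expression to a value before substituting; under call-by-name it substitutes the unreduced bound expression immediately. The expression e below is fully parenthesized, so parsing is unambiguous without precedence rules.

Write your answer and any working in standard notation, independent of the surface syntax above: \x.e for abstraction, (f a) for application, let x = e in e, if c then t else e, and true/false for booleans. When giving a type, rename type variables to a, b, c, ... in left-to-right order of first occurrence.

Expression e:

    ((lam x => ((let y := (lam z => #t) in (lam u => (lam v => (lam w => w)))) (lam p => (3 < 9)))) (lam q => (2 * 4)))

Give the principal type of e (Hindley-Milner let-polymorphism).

Answer: a -> b -> b

Trace:
\z._ : b -> Bool
let y : forall. b -> Bool
w : e
\w._ : e -> e
\v._ : d -> e -> e
\u._ : c -> d -> e -> e
  unify Int ~ Int
  unify Int ~ Int
\p._ : f -> Bool
  unify c -> d -> e -> e ~ (f -> Bool) -> g
  unify c ~ f -> Bool
  unify d -> e -> e ~ g
_ _ : d -> e -> e
\x._ : a -> d -> e -> e
  unify Int ~ Int
  unify Int ~ Int
\q._ : h -> Int
  unify a -> d -> e -> e ~ (h -> Int) -> i
  unify a ~ h -> Int
  unify d -> e -> e ~ i
_ _ : d -> e -> e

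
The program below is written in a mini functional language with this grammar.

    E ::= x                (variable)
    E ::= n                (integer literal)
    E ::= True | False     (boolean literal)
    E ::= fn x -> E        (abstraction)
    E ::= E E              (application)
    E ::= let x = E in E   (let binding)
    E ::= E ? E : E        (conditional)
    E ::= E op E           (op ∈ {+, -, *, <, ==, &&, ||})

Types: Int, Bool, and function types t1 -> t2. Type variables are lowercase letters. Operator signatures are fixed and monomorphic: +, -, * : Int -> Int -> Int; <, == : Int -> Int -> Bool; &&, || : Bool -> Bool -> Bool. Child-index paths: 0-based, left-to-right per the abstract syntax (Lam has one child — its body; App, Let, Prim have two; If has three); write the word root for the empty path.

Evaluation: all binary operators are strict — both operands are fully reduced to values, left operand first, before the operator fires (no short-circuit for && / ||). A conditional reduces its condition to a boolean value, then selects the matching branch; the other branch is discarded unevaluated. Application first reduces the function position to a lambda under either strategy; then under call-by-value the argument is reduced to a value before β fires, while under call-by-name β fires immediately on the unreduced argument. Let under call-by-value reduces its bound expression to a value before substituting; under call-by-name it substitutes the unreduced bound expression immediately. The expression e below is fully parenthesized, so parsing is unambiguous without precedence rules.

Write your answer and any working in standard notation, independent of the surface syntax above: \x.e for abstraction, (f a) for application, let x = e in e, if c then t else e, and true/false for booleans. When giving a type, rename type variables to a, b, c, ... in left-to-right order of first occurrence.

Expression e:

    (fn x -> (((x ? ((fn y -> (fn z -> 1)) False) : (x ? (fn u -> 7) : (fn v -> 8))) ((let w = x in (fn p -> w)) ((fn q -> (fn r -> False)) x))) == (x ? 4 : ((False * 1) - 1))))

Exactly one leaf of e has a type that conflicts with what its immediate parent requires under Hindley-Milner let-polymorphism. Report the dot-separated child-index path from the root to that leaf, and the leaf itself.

Working:
x : a
  unify a ~ Bool
\z._ : c -> Int
\y._ : b -> c -> Int
  unify b -> c -> Int ~ Bool -> d
  unify b ~ Bool
  unify c -> Int ~ d
_ _ : c -> Int
x : Bool
  unify Bool ~ Bool
\u._ : e -> Int
\v._ : f -> Int
  unify e -> Int ~ f -> Int
  unify e ~ f
  unify Int ~ Int
  unify c -> Int ~ f -> Int
  unify c ~ f
  unify Int ~ Int
x : Bool
let w : Bool
w : Bool
\p._ : g -> Bool
\r._ : i -> Bool
\q._ : h -> i -> Bool
x : Bool
  unify h -> i -> Bool ~ Bool -> j
  unify h ~ Bool
  unify i -> Bool ~ j
_ _ : i -> Bool
  unify g -> Bool ~ (i -> Bool) -> k
  unify g ~ i -> Bool
  unify Bool ~ k
_ _ : Bool
  unify f -> Int ~ Bool -> l
  unify f ~ Bool
  unify Int ~ l
_ _ : Int
  unify Int ~ Int
x : Bool
  unify Bool ~ Bool
  unify Bool ~ Int
  FAIL: mismatch Bool ~ Int

Answer: 0.1.2.0.0 : false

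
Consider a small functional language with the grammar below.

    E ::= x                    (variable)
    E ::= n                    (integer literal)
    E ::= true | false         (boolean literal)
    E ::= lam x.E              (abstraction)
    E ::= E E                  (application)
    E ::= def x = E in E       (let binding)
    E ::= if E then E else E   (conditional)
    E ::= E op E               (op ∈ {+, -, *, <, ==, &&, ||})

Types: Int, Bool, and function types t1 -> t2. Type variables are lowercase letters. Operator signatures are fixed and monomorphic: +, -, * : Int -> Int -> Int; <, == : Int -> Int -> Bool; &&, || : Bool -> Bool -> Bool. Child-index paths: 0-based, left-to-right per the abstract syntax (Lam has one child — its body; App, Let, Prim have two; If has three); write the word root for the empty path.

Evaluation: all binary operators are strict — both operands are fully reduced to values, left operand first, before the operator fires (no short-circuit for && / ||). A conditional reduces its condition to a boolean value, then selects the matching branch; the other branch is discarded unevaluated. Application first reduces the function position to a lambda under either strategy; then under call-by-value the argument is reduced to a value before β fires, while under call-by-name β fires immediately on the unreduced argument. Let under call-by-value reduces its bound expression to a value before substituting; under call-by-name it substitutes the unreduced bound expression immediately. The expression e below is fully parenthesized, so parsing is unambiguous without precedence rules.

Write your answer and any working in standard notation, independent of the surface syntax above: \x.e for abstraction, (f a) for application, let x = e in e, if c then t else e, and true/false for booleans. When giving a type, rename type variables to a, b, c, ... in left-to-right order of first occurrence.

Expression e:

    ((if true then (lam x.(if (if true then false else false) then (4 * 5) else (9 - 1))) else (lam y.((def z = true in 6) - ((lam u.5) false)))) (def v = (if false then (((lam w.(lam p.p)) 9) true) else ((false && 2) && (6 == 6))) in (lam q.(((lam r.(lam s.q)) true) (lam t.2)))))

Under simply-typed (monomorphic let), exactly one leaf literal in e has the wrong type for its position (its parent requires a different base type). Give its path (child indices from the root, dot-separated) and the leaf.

Answer: 1.0.2.0.1 : 2

Trace:
  unify Bool ~ Bool
  unify Bool ~ Bool
  unify Bool ~ Bool
  unify Bool ~ Bool
  unify Int ~ Int
  unify Int ~ Int
  unify Int ~ Int
  unify Int ~ Int
  unify Int ~ Int
\x._ : a -> Int
let z : Bool
  unify Int ~ Int
\u._ : c -> Int
  unify c -> Int ~ Bool -> d
  unify c ~ Bool
  unify Int ~ d
_ _ : Int
  unify Int ~ Int
\y._ : b -> Int
  unify a -> Int ~ b -> Int
  unify a ~ b
  unify Int ~ Int
  unify Bool ~ Bool
p : f
\p._ : f -> f
\w._ : e -> f -> f
  unify e -> f -> f ~ Int -> g
  unify e ~ Int
  unify f -> f ~ g
_ _ : f -> f
  unify f -> f ~ Bool -> h
  unify f ~ Bool
  unify Bool ~ h
_ _ : Bool
  unify Bool ~ Bool
  unify Int ~ Bool
  FAIL: mismatch Int ~ Bool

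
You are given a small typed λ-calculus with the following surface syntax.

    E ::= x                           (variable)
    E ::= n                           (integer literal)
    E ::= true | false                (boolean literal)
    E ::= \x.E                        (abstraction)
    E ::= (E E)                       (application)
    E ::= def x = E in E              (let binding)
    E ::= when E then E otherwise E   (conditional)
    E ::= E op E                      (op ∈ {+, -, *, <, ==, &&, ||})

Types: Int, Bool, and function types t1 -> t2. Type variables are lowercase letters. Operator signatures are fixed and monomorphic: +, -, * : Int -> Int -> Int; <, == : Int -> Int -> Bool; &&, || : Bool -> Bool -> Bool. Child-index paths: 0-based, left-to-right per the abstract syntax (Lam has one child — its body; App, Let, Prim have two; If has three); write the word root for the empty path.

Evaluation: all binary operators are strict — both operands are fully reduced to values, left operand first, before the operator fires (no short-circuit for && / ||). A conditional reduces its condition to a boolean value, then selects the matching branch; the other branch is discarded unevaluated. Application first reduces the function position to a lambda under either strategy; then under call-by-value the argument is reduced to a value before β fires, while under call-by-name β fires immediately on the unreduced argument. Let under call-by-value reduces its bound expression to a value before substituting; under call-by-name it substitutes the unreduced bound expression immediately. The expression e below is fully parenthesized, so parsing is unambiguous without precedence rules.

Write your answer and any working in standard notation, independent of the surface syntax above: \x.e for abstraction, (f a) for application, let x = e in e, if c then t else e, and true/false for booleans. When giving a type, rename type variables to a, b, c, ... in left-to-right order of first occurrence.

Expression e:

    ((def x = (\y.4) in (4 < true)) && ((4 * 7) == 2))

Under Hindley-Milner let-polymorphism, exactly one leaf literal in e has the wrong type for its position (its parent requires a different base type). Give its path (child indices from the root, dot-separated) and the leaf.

Answer: 0.1.1 : true

Trace:
\y._ : a -> Int
let x : forall. a -> Int
  unify Int ~ Int
  unify Bool ~ Int
  FAIL: mismatch Bool ~ Int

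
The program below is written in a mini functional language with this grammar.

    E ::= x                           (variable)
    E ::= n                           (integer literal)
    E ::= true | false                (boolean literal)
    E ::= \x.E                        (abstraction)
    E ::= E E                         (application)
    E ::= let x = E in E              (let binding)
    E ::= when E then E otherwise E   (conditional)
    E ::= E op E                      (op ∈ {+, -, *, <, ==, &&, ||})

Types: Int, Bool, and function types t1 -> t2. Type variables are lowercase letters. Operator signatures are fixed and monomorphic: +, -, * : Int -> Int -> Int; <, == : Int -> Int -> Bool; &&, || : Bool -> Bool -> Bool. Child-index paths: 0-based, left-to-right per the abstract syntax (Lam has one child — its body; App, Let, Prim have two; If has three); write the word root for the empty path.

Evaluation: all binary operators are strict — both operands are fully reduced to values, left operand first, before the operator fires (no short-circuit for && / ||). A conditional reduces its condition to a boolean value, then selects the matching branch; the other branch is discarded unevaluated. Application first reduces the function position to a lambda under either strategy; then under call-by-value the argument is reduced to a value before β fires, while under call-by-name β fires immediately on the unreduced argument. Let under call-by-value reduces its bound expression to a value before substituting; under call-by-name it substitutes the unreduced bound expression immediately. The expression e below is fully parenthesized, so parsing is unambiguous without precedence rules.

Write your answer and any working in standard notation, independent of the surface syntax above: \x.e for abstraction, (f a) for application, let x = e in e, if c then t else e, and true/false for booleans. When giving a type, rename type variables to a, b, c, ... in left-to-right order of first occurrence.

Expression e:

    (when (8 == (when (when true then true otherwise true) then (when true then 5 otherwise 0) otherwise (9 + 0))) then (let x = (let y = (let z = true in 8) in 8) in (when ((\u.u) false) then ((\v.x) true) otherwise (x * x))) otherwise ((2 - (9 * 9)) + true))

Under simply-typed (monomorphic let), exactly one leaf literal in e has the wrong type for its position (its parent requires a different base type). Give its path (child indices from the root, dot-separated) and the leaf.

Derivation:
  unify Int ~ Int
  unify Bool ~ Bool
  unify Bool ~ Bool
  unify Bool ~ Bool
  unify Bool ~ Bool
  unify Int ~ Int
  unify Int ~ Int
  unify Int ~ Int
  unify Int ~ Int
  unify Int ~ Int
  unify Bool ~ Bool
let z : Bool
let y : Int
let x : Int
u : a
\u._ : a -> a
  unify a -> a ~ Bool -> b
  unify a ~ Bool
  unify Bool ~ b
_ _ : Bool
  unify Bool ~ Bool
x : Int
\v._ : c -> Int
  unify c -> Int ~ Bool -> d
  unify c ~ Bool
  unify Int ~ d
_ _ : Int
x : Int
  unify Int ~ Int
x : Int
  unify Int ~ Int
  unify Int ~ Int
  unify Int ~ Int
  unify Int ~ Int
  unify Int ~ Int
  unify Int ~ Int
  unify Int ~ Int
  unify Bool ~ Int
  FAIL: mismatch Bool ~ Int

Answer: 2.1 : true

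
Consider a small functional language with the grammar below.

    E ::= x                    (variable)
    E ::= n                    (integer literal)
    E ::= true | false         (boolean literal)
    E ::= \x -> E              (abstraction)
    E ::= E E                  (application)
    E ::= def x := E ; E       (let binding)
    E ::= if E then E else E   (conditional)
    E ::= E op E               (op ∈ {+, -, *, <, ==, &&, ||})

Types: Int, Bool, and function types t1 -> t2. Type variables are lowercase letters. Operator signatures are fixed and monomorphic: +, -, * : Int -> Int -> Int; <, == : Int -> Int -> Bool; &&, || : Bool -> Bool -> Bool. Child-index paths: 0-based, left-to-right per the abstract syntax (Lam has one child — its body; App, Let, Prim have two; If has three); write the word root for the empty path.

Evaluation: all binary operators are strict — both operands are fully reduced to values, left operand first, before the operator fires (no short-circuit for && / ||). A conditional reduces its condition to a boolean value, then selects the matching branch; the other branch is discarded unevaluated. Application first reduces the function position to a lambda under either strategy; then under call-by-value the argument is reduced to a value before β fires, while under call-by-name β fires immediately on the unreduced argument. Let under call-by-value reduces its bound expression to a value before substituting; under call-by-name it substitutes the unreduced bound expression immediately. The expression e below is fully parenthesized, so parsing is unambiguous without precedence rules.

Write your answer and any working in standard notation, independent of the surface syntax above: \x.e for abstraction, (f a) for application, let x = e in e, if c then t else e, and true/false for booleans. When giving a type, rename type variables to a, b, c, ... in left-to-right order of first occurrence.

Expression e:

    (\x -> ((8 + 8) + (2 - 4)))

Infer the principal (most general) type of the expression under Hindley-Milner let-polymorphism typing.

Answer: a -> Int

Working:
  unify Int ~ Int
  unify Int ~ Int
  unify Int ~ Int
  unify Int ~ Int
  unify Int ~ Int
  unify Int ~ Int
\x._ : a -> Int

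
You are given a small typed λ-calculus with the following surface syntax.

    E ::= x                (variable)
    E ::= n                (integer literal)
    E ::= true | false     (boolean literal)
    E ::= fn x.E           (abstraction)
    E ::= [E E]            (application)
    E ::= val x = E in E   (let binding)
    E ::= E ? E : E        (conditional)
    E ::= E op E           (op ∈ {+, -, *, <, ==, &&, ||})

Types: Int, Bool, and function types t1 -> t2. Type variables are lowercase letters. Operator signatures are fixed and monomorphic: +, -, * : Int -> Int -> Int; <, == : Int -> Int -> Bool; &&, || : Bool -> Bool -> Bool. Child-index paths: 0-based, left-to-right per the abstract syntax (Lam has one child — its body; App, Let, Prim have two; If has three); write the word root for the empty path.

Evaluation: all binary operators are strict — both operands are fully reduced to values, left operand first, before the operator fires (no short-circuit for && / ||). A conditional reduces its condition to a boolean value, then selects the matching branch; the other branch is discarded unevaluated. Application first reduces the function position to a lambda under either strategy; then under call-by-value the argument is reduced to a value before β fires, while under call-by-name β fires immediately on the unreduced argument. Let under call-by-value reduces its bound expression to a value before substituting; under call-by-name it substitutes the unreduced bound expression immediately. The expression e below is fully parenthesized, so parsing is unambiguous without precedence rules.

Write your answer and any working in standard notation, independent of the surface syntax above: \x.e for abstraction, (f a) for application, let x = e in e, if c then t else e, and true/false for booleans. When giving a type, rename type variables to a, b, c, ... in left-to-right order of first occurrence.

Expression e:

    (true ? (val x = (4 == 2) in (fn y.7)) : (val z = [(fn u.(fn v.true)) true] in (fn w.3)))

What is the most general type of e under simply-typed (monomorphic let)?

Answer: a -> Int

Derivation:
  unify Bool ~ Bool
  unify Int ~ Int
  unify Int ~ Int
let x : Bool
\y._ : a -> Int
\v._ : c -> Bool
\u._ : b -> c -> Bool
  unify b -> c -> Bool ~ Bool -> d
  unify b ~ Bool
  unify c -> Bool ~ d
_ _ : c -> Bool
let z : c -> Bool
\w._ : e -> Int
  unify a -> Int ~ e -> Int
  unify a ~ e
  unify Int ~ Int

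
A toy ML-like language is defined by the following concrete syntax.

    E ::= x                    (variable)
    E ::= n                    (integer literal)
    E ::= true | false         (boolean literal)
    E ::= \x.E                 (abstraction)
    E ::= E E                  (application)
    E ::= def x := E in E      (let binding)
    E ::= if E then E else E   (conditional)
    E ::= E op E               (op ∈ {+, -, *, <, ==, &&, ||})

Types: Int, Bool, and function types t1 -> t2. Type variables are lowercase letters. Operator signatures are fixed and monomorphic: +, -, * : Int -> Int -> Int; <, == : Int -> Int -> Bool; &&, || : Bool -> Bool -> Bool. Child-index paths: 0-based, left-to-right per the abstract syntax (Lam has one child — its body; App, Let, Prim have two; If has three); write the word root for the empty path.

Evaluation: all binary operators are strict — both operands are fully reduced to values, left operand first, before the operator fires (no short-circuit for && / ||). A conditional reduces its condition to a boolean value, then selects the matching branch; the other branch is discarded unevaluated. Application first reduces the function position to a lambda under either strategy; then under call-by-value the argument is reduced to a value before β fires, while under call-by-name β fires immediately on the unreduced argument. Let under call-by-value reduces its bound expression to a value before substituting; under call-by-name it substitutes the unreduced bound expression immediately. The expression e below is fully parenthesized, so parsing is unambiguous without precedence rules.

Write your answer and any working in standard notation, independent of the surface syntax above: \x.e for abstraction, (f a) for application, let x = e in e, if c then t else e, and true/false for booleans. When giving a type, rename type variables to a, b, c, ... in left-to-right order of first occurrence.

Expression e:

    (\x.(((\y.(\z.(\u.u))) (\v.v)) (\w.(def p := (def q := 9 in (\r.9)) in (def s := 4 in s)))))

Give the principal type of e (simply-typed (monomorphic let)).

Answer: a -> b -> b

Trace:
u : d
\u._ : d -> d
\z._ : c -> d -> d
\y._ : b -> c -> d -> d
v : e
\v._ : e -> e
  unify b -> c -> d -> d ~ (e -> e) -> f
  unify b ~ e -> e
  unify c -> d -> d ~ f
_ _ : c -> d -> d
let q : Int
\r._ : h -> Int
let p : h -> Int
let s : Int
s : Int
\w._ : g -> Int
  unify c -> d -> d ~ (g -> Int) -> i
  unify c ~ g -> Int
  unify d -> d ~ i
_ _ : d -> d
\x._ : a -> d -> d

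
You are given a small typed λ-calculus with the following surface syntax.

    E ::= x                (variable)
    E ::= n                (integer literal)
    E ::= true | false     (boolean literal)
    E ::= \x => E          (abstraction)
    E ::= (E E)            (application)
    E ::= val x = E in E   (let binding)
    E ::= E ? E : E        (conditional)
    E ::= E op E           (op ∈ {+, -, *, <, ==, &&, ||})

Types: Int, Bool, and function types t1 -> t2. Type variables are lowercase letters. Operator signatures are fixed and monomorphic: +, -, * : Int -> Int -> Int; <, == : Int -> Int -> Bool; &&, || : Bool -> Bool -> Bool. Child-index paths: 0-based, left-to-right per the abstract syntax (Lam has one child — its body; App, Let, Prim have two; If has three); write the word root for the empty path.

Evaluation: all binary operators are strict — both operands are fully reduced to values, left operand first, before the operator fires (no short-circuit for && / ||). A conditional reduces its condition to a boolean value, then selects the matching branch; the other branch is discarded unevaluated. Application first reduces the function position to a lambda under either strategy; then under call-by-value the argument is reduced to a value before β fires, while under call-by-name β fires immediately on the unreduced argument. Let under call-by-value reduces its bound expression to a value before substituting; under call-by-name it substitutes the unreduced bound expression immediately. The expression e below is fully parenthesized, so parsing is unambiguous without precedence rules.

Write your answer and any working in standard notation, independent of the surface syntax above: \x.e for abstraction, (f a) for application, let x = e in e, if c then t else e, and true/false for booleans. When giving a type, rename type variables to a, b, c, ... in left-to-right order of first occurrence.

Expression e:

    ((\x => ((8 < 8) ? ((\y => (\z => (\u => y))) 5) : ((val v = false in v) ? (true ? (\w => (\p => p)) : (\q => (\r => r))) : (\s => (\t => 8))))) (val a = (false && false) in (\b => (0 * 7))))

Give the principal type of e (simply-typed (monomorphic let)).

Trace:
  unify Int ~ Int
  unify Int ~ Int
  unify Bool ~ Bool
y : b
\u._ : d -> b
\z._ : c -> d -> b
\y._ : b -> c -> d -> b
  unify b -> c -> d -> b ~ Int -> e
  unify b ~ Int
  unify c -> d -> Int ~ e
_ _ : c -> d -> Int
let v : Bool
v : Bool
  unify Bool ~ Bool
  unify Bool ~ Bool
p : g
\p._ : g -> g
\w._ : f -> g -> g
r : i
\r._ : i -> i
\q._ : h -> i -> i
  unify f -> g -> g ~ h -> i -> i
  unify f ~ h
  unify g -> g ~ i -> i
  unify g ~ i
  unify i ~ i
\t._ : k -> Int
\s._ : j -> k -> Int
  unify h -> i -> i ~ j -> k -> Int
  unify h ~ j
  unify i -> i ~ k -> Int
  unify i ~ k
  unify k ~ Int
  unify c -> d -> Int ~ j -> Int -> Int
  unify c ~ j
  unify d -> Int ~ Int -> Int
  unify d ~ Int
  unify Int ~ Int
\x._ : a -> j -> Int -> Int
  unify Bool ~ Bool
  unify Bool ~ Bool
let a : Bool
  unify Int ~ Int
  unify Int ~ Int
\b._ : l -> Int
  unify a -> j -> Int -> Int ~ (l -> Int) -> m
  unify a ~ l -> Int
  unify j -> Int -> Int ~ m
_ _ : j -> Int -> Int

Answer: a -> Int -> Int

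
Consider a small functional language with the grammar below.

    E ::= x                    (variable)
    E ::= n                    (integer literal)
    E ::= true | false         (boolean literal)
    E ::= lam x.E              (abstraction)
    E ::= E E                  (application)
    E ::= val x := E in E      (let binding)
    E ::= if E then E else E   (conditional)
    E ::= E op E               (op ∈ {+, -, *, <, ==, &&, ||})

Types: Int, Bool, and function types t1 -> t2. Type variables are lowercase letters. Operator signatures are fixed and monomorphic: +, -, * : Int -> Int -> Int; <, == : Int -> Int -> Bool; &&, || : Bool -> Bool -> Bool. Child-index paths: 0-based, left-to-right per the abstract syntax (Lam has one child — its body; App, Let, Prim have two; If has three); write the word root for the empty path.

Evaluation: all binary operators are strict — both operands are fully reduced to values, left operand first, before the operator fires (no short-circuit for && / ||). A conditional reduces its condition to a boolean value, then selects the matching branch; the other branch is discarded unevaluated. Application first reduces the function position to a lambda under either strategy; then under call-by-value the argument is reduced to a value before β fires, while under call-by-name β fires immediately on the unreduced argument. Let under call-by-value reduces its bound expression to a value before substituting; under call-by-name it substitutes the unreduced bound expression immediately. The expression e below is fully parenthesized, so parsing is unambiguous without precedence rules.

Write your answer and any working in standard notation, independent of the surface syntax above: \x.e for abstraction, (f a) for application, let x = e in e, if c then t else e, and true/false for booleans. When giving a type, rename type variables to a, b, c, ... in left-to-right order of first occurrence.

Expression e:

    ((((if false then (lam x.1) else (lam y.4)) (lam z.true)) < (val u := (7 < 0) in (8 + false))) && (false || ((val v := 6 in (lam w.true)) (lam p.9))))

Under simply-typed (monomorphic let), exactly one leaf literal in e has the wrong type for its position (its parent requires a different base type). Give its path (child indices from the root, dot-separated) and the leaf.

Derivation:
  unify Bool ~ Bool
\x._ : a -> Int
\y._ : b -> Int
  unify a -> Int ~ b -> Int
  unify a ~ b
  unify Int ~ Int
\z._ : c -> Bool
  unify b -> Int ~ (c -> Bool) -> d
  unify b ~ c -> Bool
  unify Int ~ d
_ _ : Int
  unify Int ~ Int
  unify Int ~ Int
  unify Int ~ Int
let u : Bool
  unify Int ~ Int
  unify Bool ~ Int
  FAIL: mismatch Bool ~ Int

Answer: 0.1.1.1 : false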